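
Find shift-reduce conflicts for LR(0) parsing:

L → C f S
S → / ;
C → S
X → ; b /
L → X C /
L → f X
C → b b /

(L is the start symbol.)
No shift-reduce conflicts

A shift-reduce conflict occurs when an LR(0) state has both:
  - a complete (reduce) item [A → α .] (dot at the end), and
  - a shift item [B → β . c γ] (dot before a terminal).

Augment with L' → L and build the canonical LR(0) collection (I0 = CLOSURE({[L' → . L]}), then GOTO on every symbol after a dot until no new states appear). It has 19 states:
  I0: { [C → . S], [C → . b b /], [L → . C f S], [L → . X C /], [L → . f X], [L' → . L], [S → . / ;], [X → . ; b /] }  — shift
  I1: { [S → / . ;] }  — shift
  I2: { [X → ; . b /] }  — shift
  I3: { [L → C . f S] }  — shift
  I4: { [L' → L .] }  — accept
  I5: { [C → S .] }  — reduce
  I6: { [C → . S], [C → . b b /], [L → X . C /], [S → . / ;] }  — shift
  I7: { [C → b . b /] }  — shift
  I8: { [L → f . X], [X → . ; b /] }  — shift
  I9: { [L → f X .] }  — reduce
  I10: { [C → b b . /] }  — shift
  I11: { [C → b b / .] }  — reduce
  I12: { [L → X C . /] }  — shift
  I13: { [L → X C / .] }  — reduce
  I14: { [L → C f . S], [S → . / ;] }  — shift
  I15: { [L → C f S .] }  — reduce
  I16: { [X → ; b . /] }  — shift
  I17: { [X → ; b / .] }  — reduce
  I18: { [S → / ; .] }  — reduce

No state contains both a complete item and a shift item.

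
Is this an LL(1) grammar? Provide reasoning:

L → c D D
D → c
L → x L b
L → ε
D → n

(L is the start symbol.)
Yes, the grammar is LL(1).

Relevant sets:
  FOLLOW(L) = { $, 'b' }

For L:
  PREDICT(L → c D D) = { 'c' }
  PREDICT(L → x L b) = { 'x' }
  PREDICT(L → ε) = { $, 'b' }
For D:
  PREDICT(D → c) = { 'c' }
  PREDICT(D → n) = { 'n' }

All predict sets are disjoint. The grammar IS LL(1).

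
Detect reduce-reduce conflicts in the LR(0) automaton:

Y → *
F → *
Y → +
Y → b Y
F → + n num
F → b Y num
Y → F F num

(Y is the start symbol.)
Yes — I1: [F → * .] vs [Y → * .]

A reduce-reduce conflict occurs when an LR(0) state has two complete items [A → α .] and [B → β .] — both call for a reduction, and with no lookahead the parser cannot choose between them.

Augment with Y' → Y and build the canonical LR(0) collection (I0 = CLOSURE({[Y' → . Y]}), then GOTO on every symbol after a dot until no new states appear). It has 16 states:
  I0: { [F → . *], [F → . + n num], [F → . b Y num], [Y → . *], [Y → . +], [Y → . F F num], [Y → . b Y], [Y' → . Y] }  — shift
  I1: { [F → * .], [Y → * .] }  — 2 reduces
  I2: { [F → + . n num], [Y → + .] }  — shift, reduce
  I3: { [F → . *], [F → . + n num], [F → . b Y num], [Y → F . F num] }  — shift
  I4: { [Y' → Y .] }  — accept
  I5: { [F → . *], [F → . + n num], [F → . b Y num], [F → b . Y num], [Y → . *], [Y → . +], [Y → . F F num], [Y → . b Y], [Y → b . Y] }  — shift
  I6: { [F → b Y . num], [Y → b Y .] }  — shift, reduce
  I7: { [F → b Y num .] }  — reduce
  I8: { [F → * .] }  — reduce
  I9: { [F → + . n num] }  — shift
  I10: { [Y → F F . num] }  — shift
  I11: { [F → . *], [F → . + n num], [F → . b Y num], [F → b . Y num], [Y → . *], [Y → . +], [Y → . F F num], [Y → . b Y] }  — shift
  I12: { [F → b Y . num] }  — shift
  I13: { [Y → F F num .] }  — reduce
  I14: { [F → + n . num] }  — shift
  I15: { [F → + n num .] }  — reduce

I1 contains complete items [F → * .], [Y → * .] — reduce-reduce conflict.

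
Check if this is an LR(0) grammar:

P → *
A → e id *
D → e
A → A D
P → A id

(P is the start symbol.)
Augment with P' → P and build the canonical LR(0) collection (I0 = CLOSURE({[P' → . P]}), then GOTO on every symbol after a dot until no new states appear). It has 10 states:
  I0: { [A → . A D], [A → . e id *], [P → . *], [P → . A id], [P' → . P] }  — shift
  I1: { [P → * .] }  — reduce
  I2: { [A → A . D], [D → . e], [P → A . id] }  — shift
  I3: { [P' → P .] }  — accept
  I4: { [A → e . id *] }  — shift
  I5: { [A → e id . *] }  — shift
  I6: { [A → e id * .] }  — reduce
  I7: { [A → A D .] }  — reduce
  I8: { [D → e .] }  — reduce
  I9: { [P → A id .] }  — reduce

Every state is either a pure shift/goto state or contains exactly one complete item and nothing to shift — no conflicts. The grammar is LR(0).

Answer: Yes, the grammar is LR(0)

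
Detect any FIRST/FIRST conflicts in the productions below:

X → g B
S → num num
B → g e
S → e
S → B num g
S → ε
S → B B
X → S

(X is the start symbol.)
FIRST sets of the non-terminals at (or reachable through a nullable prefix from) the front of some alternative:
  FIRST(S) = { 'e', 'g', 'num', ε }
  FIRST(B) = { 'g' }

Productions for X:
  X → g B: FIRST = { 'g' }
  X → S: FIRST = { 'e', 'g', 'num', ε }
Productions for S:
  S → num num: FIRST = { 'num' }
  S → e: FIRST = { 'e' }
  S → B num g: FIRST = { 'g' }
  S → ε: FIRST = { ε }
  S → B B: FIRST = { 'g' }
B has only one production, so no FIRST/FIRST conflict is possible there.

Conflict for X: X → g B and X → S
  Overlap: { 'g' }
Conflict for S: S → B num g and S → B B
  Overlap: { 'g' }

Answer: Yes. X → g B / X → S on { 'g' }; S → B num g / S → B B on { 'g' }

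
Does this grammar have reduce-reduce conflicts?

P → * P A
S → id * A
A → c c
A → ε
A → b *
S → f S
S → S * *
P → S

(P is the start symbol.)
No reduce-reduce conflicts

A reduce-reduce conflict occurs when an LR(0) state has two complete items [A → α .] and [B → β .] — both call for a reduction, and with no lookahead the parser cannot choose between them.

Augment with P' → P and build the canonical LR(0) collection (I0 = CLOSURE({[P' → . P]}), then GOTO on every symbol after a dot until no new states appear). It has 17 states:
  I0: { [P → . * P A], [P → . S], [P' → . P], [S → . S * *], [S → . f S], [S → . id * A] }  — shift
  I1: { [P → * . P A], [P → . * P A], [P → . S], [S → . S * *], [S → . f S], [S → . id * A] }  — shift
  I2: { [P' → P .] }  — accept
  I3: { [P → S .], [S → S . * *] }  — shift, reduce
  I4: { [S → . S * *], [S → . f S], [S → . id * A], [S → f . S] }  — shift
  I5: { [S → id . * A] }  — shift
  I6: { [A → . b *], [A → . c c], [A → .], [S → id * . A] }  — shift, reduce
  I7: { [S → id * A .] }  — reduce
  I8: { [A → b . *] }  — shift
  I9: { [A → c . c] }  — shift
  I10: { [A → c c .] }  — reduce
  I11: { [A → b * .] }  — reduce
  I12: { [S → S . * *], [S → f S .] }  — shift, reduce
  I13: { [S → S * . *] }  — shift
  I14: { [S → S * * .] }  — reduce
  I15: { [A → . b *], [A → . c c], [A → .], [P → * P . A] }  — shift, reduce
  I16: { [P → * P A .] }  — reduce

No state contains more than one complete item.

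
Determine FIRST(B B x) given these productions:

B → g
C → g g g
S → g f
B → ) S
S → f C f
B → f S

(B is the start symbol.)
FIRST sets of the non-terminals involved (from the grammar, by fixed-point iteration):
  FIRST(B) = { ')', 'f', 'g' }

To compute FIRST(B B x), process the symbols left to right:
Symbol B is a non-terminal. Add FIRST(B) \ {ε} = { ')', 'f', 'g' }
B is not nullable (ε ∉ FIRST(B)), so stop here.
FIRST(B B x) = { ')', 'f', 'g' }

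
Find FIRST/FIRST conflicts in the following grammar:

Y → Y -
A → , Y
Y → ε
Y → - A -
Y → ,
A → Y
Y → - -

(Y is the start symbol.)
FIRST sets of the non-terminals at (or reachable through a nullable prefix from) the front of some alternative:
  FIRST(Y) = { ',', '-', ε }

Productions for Y:
  Y → Y -: FIRST = { ',', '-' }
  Y → ε: FIRST = { ε }
  Y → - A -: FIRST = { '-' }
  Y → ,: FIRST = { ',' }
  Y → - -: FIRST = { '-' }
Productions for A:
  A → , Y: FIRST = { ',' }
  A → Y: FIRST = { ',', '-', ε }

Conflict for Y: Y → Y - and Y → - A -
  Overlap: { '-' }
Conflict for Y: Y → Y - and Y → ,
  Overlap: { ',' }
Conflict for Y: Y → Y - and Y → - -
  Overlap: { '-' }
Conflict for Y: Y → - A - and Y → - -
  Overlap: { '-' }
Conflict for A: A → , Y and A → Y
  Overlap: { ',' }

Answer: Yes. Y → Y '-' / Y → '-' A '-' on { '-' }; Y → Y '-' / Y → ',' on { ',' }; Y → Y '-' / Y → '-' '-' on { '-' }; Y → '-' A '-' / Y → '-' '-' on { '-' }; A → ',' Y / A → Y on { ',' }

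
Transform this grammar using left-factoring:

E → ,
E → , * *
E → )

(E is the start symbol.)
Left-factoring transforms A → αβ₁ | αβ₂ into A → αA' and A' → β₁ | β₂
(α is the longest common prefix among the alternatives). Repeat until
no nonterminal has two alternatives with a common prefix.

Round 1: E has alternatives sharing prefix ','. Introduce E': E → , E'
  Add: E' → ε
  Add: E' → * *

No remaining common prefixes — done.

Resulting grammar:
E → , E'
E' → ε
E' → * *
E → )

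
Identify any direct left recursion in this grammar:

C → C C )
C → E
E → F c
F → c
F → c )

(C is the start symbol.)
Yes, C is left-recursive

Direct left recursion occurs when N → N α for some non-terminal N (the right-hand side begins with the left-hand side itself).

C → C C ): LEFT RECURSIVE (starts with C)
C → E: starts with E
E → F c: starts with F
F → c: starts with c
F → c ): starts with c

The grammar has direct left recursion on: C.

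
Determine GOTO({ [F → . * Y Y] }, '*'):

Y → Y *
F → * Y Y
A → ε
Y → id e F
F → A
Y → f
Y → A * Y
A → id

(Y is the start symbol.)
{ [A → . id], [A → .], [F → * . Y Y], [Y → . A * Y], [Y → . Y *], [Y → . f], [Y → . id e F] }

GOTO(I, '*') = CLOSURE({ [A → αX.β] : [A → α.Xβ] ∈ I, X = '*' })

Items with dot before '*', with the dot advanced:
  [F → . * Y Y] → [F → * . Y Y]
Closure of the advanced items:
  [F → * . Y Y] has the dot before Y: add [Y → . Y *], [Y → . id e F], [Y → . f], [Y → . A * Y]
  [Y → . A * Y] has the dot before A: add [A → .], [A → . id]

GOTO = { [A → . id], [A → .], [F → * . Y Y], [Y → . A * Y], [Y → . Y *], [Y → . f], [Y → . id e F] }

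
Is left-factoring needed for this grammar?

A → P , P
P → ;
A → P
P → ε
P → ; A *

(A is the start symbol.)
Left-factoring is needed when two productions for the same non-terminal
share a common prefix on the right-hand side.

Productions for A:
  A → P , P
  A → P
Productions for P:
  P → ;
  P → ε
  P → ; A *

Found common prefix 'P' in productions for A
Found common prefix ';' in productions for P

Answer: Yes, A has productions with common prefix 'P'; P has productions with common prefix ';'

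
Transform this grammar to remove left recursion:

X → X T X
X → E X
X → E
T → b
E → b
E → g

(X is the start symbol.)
X is directly left-recursive. The standard transformation for
  A → A α₁ | ... | A α_m | β₁ | ... | β_n
is
  A  → β₁ A' | ... | β_n A'
  A' → α₁ A' | ... | α_m A' | ε

X → E X becomes X → E X X'
X → E becomes X → E X'
X → X T X becomes X' → T X X'
Add X' → ε

Productions for other non-terminals are unchanged:
  T → b
  E → b
  E → g

Resulting grammar:
X → E X X'
X → E X'
X' → T X X'
X' → ε
T → b
E → b
E → g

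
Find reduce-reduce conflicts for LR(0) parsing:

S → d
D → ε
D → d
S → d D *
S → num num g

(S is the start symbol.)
Yes — I2: [D → .] vs [S → d .]

A reduce-reduce conflict occurs when an LR(0) state has two complete items [A → α .] and [B → β .] — both call for a reduction, and with no lookahead the parser cannot choose between them.

Augment with S' → S and build the canonical LR(0) collection (I0 = CLOSURE({[S' → . S]}), then GOTO on every symbol after a dot until no new states appear). It has 9 states:
  I0: { [S → . d D *], [S → . d], [S → . num num g], [S' → . S] }  — shift
  I1: { [S' → S .] }  — accept
  I2: { [D → . d], [D → .], [S → d . D *], [S → d .] }  — shift, 2 reduces
  I3: { [S → num . num g] }  — shift
  I4: { [S → num num . g] }  — shift
  I5: { [S → num num g .] }  — reduce
  I6: { [S → d D . *] }  — shift
  I7: { [D → d .] }  — reduce
  I8: { [S → d D * .] }  — reduce

I2 contains complete items [D → .], [S → d .] — reduce-reduce conflict.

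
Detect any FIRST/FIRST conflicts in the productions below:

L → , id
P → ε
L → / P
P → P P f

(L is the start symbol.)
No FIRST/FIRST conflicts.

FIRST sets of the non-terminals at (or reachable through a nullable prefix from) the front of some alternative:
  FIRST(P) = { 'f', ε }

Productions for L:
  L → , id: FIRST = { ',' }
  L → / P: FIRST = { '/' }
Productions for P:
  P → ε: FIRST = { ε }
  P → P P f: FIRST = { 'f' }

All alternatives of each non-terminal have pairwise disjoint FIRST sets.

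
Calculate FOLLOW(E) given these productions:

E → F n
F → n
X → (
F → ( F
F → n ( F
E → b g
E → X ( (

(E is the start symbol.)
To compute FOLLOW(E), find every occurrence of E on a right-hand side N → α E β: add FIRST(β) \ {ε}, and if β is empty or nullable also add FOLLOW(N). Iterate to a fixed point.

E is the start symbol, so $ ∈ FOLLOW(E).
E does not occur on any right-hand side.

Taking the union: FOLLOW(E) = { $ }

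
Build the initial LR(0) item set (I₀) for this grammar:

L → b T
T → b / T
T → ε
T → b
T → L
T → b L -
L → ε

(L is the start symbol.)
{ [L → . b T], [L → .], [L' → . L] }

First, augment the grammar with L' → L
I₀ = CLOSURE({ [L' → . L] }):
  [L' → . L] has the dot before L: add [L → . b T], [L → .]
No further items can be added.

I₀ = { [L → . b T], [L → .], [L' → . L] }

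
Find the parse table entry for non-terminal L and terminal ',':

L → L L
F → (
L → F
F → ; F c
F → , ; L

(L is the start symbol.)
L → L L, L → F

To find M[L, ','], we find productions for L where ',' is in the predict set (PREDICT(N → α) = (FIRST(α) \ {ε}) ∪ (FOLLOW(N) if α ⇒* ε)).

Relevant sets:
  FIRST(L) = { '(', ',', ';' }
  FIRST(F) = { '(', ',', ';' }

L → L L: PREDICT = { '(', ',', ';' }
  ',' is in predict set, so this production goes in M[L, ',']
L → F: PREDICT = { '(', ',', ';' }
  ',' is in predict set, so this production goes in M[L, ',']

M[L, ','] = L → L L, L → F  (a multiply-defined cell — the grammar is not LL(1))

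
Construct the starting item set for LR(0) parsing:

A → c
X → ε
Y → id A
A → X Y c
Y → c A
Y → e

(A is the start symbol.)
First, augment the grammar with A' → A
I₀ = CLOSURE({ [A' → . A] }):
  [A' → . A] has the dot before A: add [A → . c], [A → . X Y c]
  [A → . X Y c] has the dot before X: add [X → .]
No further items can be added.

I₀ = { [A → . X Y c], [A → . c], [A' → . A], [X → .] }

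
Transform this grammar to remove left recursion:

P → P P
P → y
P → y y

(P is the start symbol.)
P → y P'
P → y y P'
P' → P P'
P' → ε

P is directly left-recursive. The standard transformation for
  A → A α₁ | ... | A α_m | β₁ | ... | β_n
is
  A  → β₁ A' | ... | β_n A'
  A' → α₁ A' | ... | α_m A' | ε

P → y becomes P → y P'
P → y y becomes P → y y P'
P → P P becomes P' → P P'
Add P' → ε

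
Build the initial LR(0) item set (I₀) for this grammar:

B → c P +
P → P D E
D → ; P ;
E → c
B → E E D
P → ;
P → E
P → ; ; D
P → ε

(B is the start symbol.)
First, augment the grammar with B' → B
I₀ = CLOSURE({ [B' → . B] }):
  [B' → . B] has the dot before B: add [B → . c P +], [B → . E E D]
  [B → . E E D] has the dot before E: add [E → . c]
No further items can be added.

I₀ = { [B → . E E D], [B → . c P +], [B' → . B], [E → . c] }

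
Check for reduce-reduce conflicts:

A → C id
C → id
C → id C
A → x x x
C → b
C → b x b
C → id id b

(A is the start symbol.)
A reduce-reduce conflict occurs when an LR(0) state has two complete items [A → α .] and [B → β .] — both call for a reduction, and with no lookahead the parser cannot choose between them.

Augment with A' → A and build the canonical LR(0) collection (I0 = CLOSURE({[A' → . A]}), then GOTO on every symbol after a dot until no new states appear). It has 14 states:
  I0: { [A → . C id], [A → . x x x], [A' → . A], [C → . b x b], [C → . b], [C → . id C], [C → . id id b], [C → . id] }  — shift
  I1: { [A' → A .] }  — accept
  I2: { [A → C . id] }  — shift
  I3: { [C → b . x b], [C → b .] }  — shift, reduce
  I4: { [C → . b x b], [C → . b], [C → . id C], [C → . id id b], [C → . id], [C → id . C], [C → id . id b], [C → id .] }  — shift, reduce
  I5: { [A → x . x x] }  — shift
  I6: { [A → x x . x] }  — shift
  I7: { [A → x x x .] }  — reduce
  I8: { [C → id C .] }  — reduce
  I9: { [C → . b x b], [C → . b], [C → . id C], [C → . id id b], [C → . id], [C → id . C], [C → id . id b], [C → id .], [C → id id . b] }  — shift, reduce
  I10: { [C → b . x b], [C → b .], [C → id id b .] }  — shift, 2 reduces
  I11: { [C → b x . b] }  — shift
  I12: { [C → b x b .] }  — reduce
  I13: { [A → C id .] }  — reduce

I10 contains complete items [C → b .], [C → id id b .] — reduce-reduce conflict.

Answer: Yes — I10: [C → b .] vs [C → id id b .]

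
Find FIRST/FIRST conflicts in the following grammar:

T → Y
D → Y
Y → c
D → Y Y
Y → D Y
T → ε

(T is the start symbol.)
Yes. D → Y / D → Y Y on { 'c' }; Y → c / Y → D Y on { 'c' }

A FIRST/FIRST conflict occurs when two productions N → α and N → β for the same non-terminal have FIRST(α) ∩ FIRST(β) ≠ ∅ (with ε ∈ FIRST of a nullable right-hand side, so two nullable alternatives also conflict).

FIRST sets of the non-terminals at (or reachable through a nullable prefix from) the front of some alternative:
  FIRST(Y) = { 'c' }
  FIRST(D) = { 'c' }

Productions for T:
  T → Y: FIRST = { 'c' }
  T → ε: FIRST = { ε }
Productions for D:
  D → Y: FIRST = { 'c' }
  D → Y Y: FIRST = { 'c' }
Productions for Y:
  Y → c: FIRST = { 'c' }
  Y → D Y: FIRST = { 'c' }

Conflict for D: D → Y and D → Y Y
  Overlap: { 'c' }
Conflict for Y: Y → c and Y → D Y
  Overlap: { 'c' }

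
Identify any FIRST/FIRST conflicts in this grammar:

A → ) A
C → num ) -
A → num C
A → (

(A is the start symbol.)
No FIRST/FIRST conflicts.

A FIRST/FIRST conflict occurs when two productions N → α and N → β for the same non-terminal have FIRST(α) ∩ FIRST(β) ≠ ∅ (with ε ∈ FIRST of a nullable right-hand side, so two nullable alternatives also conflict).

Productions for A:
  A → ) A: FIRST = { ')' }
  A → num C: FIRST = { 'num' }
  A → (: FIRST = { '(' }
C has only one production, so no FIRST/FIRST conflict is possible there.

All alternatives of each non-terminal have pairwise disjoint FIRST sets.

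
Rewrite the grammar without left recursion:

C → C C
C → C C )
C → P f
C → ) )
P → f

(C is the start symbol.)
C is directly left-recursive. The standard transformation for
  A → A α₁ | ... | A α_m | β₁ | ... | β_n
is
  A  → β₁ A' | ... | β_n A'
  A' → α₁ A' | ... | α_m A' | ε

C → P f becomes C → P f C'
C → ) ) becomes C → ) ) C'
C → C C becomes C' → C C'
C → C C ) becomes C' → C ) C'
Add C' → ε

Productions for other non-terminals are unchanged:
  P → f

Resulting grammar:
C → P f C'
C → ) ) C'
C' → C C'
C' → C ) C'
C' → ε
P → f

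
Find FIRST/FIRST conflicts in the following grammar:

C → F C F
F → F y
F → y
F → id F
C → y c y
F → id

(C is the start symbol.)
Yes. C → F C F / C → y c y on { 'y' }; F → F y / F → y on { 'y' }; F → F y / F → id F on { 'id' }; F → F y / F → id on { 'id' }; F → id F / F → id on { 'id' }

A FIRST/FIRST conflict occurs when two productions N → α and N → β for the same non-terminal have FIRST(α) ∩ FIRST(β) ≠ ∅ (with ε ∈ FIRST of a nullable right-hand side, so two nullable alternatives also conflict).

FIRST sets of the non-terminals at (or reachable through a nullable prefix from) the front of some alternative:
  FIRST(F) = { 'id', 'y' }

Productions for C:
  C → F C F: FIRST = { 'id', 'y' }
  C → y c y: FIRST = { 'y' }
Productions for F:
  F → F y: FIRST = { 'id', 'y' }
  F → y: FIRST = { 'y' }
  F → id F: FIRST = { 'id' }
  F → id: FIRST = { 'id' }

Conflict for C: C → F C F and C → y c y
  Overlap: { 'y' }
Conflict for F: F → F y and F → y
  Overlap: { 'y' }
Conflict for F: F → F y and F → id F
  Overlap: { 'id' }
Conflict for F: F → F y and F → id
  Overlap: { 'id' }
Conflict for F: F → id F and F → id
  Overlap: { 'id' }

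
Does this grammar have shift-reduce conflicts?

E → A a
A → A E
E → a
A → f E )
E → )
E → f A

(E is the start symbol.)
Yes — I6: [E → f A .] vs [A → . f E )]

A shift-reduce conflict occurs when an LR(0) state has both:
  - a complete (reduce) item [A → α .] (dot at the end), and
  - a shift item [B → β . c γ] (dot before a terminal).

Augment with E' → E and build the canonical LR(0) collection (I0 = CLOSURE({[E' → . E]}), then GOTO on every symbol after a dot until no new states appear). It has 11 states:
  I0: { [A → . A E], [A → . f E )], [E → . )], [E → . A a], [E → . a], [E → . f A], [E' → . E] }  — shift
  I1: { [E → ) .] }  — reduce
  I2: { [A → . A E], [A → . f E )], [A → A . E], [E → . )], [E → . A a], [E → . a], [E → . f A], [E → A . a] }  — shift
  I3: { [E' → E .] }  — accept
  I4: { [E → a .] }  — reduce
  I5: { [A → . A E], [A → . f E )], [A → f . E )], [E → . )], [E → . A a], [E → . a], [E → . f A], [E → f . A] }  — shift
  I6: { [A → . A E], [A → . f E )], [A → A . E], [E → . )], [E → . A a], [E → . a], [E → . f A], [E → A . a], [E → f A .] }  — shift, reduce
  I7: { [A → f E . )] }  — shift
  I8: { [A → f E ) .] }  — reduce
  I9: { [A → A E .] }  — reduce
  I10: { [E → A a .], [E → a .] }  — 2 reduces

I6 contains reduce item [E → f A .] and shift items [A → . f E )], [E → . )], [E → A . a], [E → . a], [E → . f A] — shift-reduce conflict.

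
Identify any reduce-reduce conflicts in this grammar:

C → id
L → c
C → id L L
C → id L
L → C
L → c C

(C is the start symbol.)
A reduce-reduce conflict occurs when an LR(0) state has two complete items [A → α .] and [B → β .] — both call for a reduction, and with no lookahead the parser cannot choose between them.

Augment with C' → C and build the canonical LR(0) collection (I0 = CLOSURE({[C' → . C]}), then GOTO on every symbol after a dot until no new states appear). It has 8 states:
  I0: { [C → . id L L], [C → . id L], [C → . id], [C' → . C] }  — shift
  I1: { [C' → C .] }  — accept
  I2: { [C → . id L L], [C → . id L], [C → . id], [C → id . L L], [C → id . L], [C → id .], [L → . C], [L → . c C], [L → . c] }  — shift, reduce
  I3: { [L → C .] }  — reduce
  I4: { [C → . id L L], [C → . id L], [C → . id], [C → id L . L], [C → id L .], [L → . C], [L → . c C], [L → . c] }  — shift, reduce
  I5: { [C → . id L L], [C → . id L], [C → . id], [L → c . C], [L → c .] }  — shift, reduce
  I6: { [L → c C .] }  — reduce
  I7: { [C → id L L .] }  — reduce

No state contains more than one complete item.

Answer: No reduce-reduce conflicts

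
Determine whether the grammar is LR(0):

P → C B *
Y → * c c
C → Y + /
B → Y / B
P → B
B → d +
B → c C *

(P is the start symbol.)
Augment with P' → P and build the canonical LR(0) collection (I0 = CLOSURE({[P' → . P]}), then GOTO on every symbol after a dot until no new states appear). It has 21 states:
  I0: { [B → . Y / B], [B → . c C *], [B → . d +], [C → . Y + /], [P → . B], [P → . C B *], [P' → . P], [Y → . * c c] }  — shift
  I1: { [Y → * . c c] }  — shift
  I2: { [P → B .] }  — reduce
  I3: { [B → . Y / B], [B → . c C *], [B → . d +], [P → C . B *], [Y → . * c c] }  — shift
  I4: { [P' → P .] }  — accept
  I5: { [B → Y . / B], [C → Y . + /] }  — shift
  I6: { [B → c . C *], [C → . Y + /], [Y → . * c c] }  — shift
  I7: { [B → d . +] }  — shift
  I8: { [B → d + .] }  — reduce
  I9: { [B → c C . *] }  — shift
  I10: { [C → Y . + /] }  — shift
  I11: { [C → Y + . /] }  — shift
  I12: { [C → Y + / .] }  — reduce
  I13: { [B → c C * .] }  — reduce
  I14: { [B → . Y / B], [B → . c C *], [B → . d +], [B → Y / . B], [Y → . * c c] }  — shift
  I15: { [B → Y / B .] }  — reduce
  I16: { [B → Y . / B] }  — shift
  I17: { [P → C B . *] }  — shift
  I18: { [P → C B * .] }  — reduce
  I19: { [Y → * c . c] }  — shift
  I20: { [Y → * c c .] }  — reduce

Every state is either a pure shift/goto state or contains exactly one complete item and nothing to shift — no conflicts. The grammar is LR(0).

Answer: Yes, the grammar is LR(0)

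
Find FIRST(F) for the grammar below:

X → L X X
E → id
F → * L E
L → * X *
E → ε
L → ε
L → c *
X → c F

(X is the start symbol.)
To compute FIRST(F), examine every production with F on the left-hand side, reading each right-hand side left to right until a non-nullable symbol is reached.

From F → * L E:
  - '*' is a terminal: add '*' and stop

Collecting: FIRST(F) = { '*' }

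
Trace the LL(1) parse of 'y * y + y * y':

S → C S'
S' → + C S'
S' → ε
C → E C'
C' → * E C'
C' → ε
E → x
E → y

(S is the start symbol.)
LL(1) parsing maintains a stack (initially the start symbol over $) and the input. At each step: if the stack top is a terminal, match it against the current input token; if it is a non-terminal N, replace it with the RHS of M[N, lookahead] (the unique production whose predict set contains the lookahead).

Stack is shown with the top on the left.

Stack        Input            Action
------------------------------------
S $          y * y + y * y $  output S → C S'
C S' $       y * y + y * y $  output C → E C'
E C' S' $    y * y + y * y $  output E → y
y C' S' $    y * y + y * y $  match 'y'
C' S' $      * y + y * y $    output C' → * E C'
* E C' S' $  * y + y * y $    match '*'
E C' S' $    y + y * y $      output E → y
y C' S' $    y + y * y $      match 'y'
C' S' $      + y * y $        output C' → ε
S' $         + y * y $        output S' → + C S'
+ C S' $     + y * y $        match '+'
C S' $       y * y $          output C → E C'
E C' S' $    y * y $          output E → y
y C' S' $    y * y $          match 'y'
C' S' $      * y $            output C' → * E C'
* E C' S' $  * y $            match '*'
E C' S' $    y $              output E → y
y C' S' $    y $              match 'y'
C' S' $      $                output C' → ε
S' $         $                output S' → ε
$            $                accept

The string is accepted.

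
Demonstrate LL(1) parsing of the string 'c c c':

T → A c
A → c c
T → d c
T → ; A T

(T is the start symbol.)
LL(1) parsing maintains a stack (initially the start symbol over $) and the input. At each step: if the stack top is a terminal, match it against the current input token; if it is a non-terminal N, replace it with the RHS of M[N, lookahead] (the unique production whose predict set contains the lookahead).

Stack is shown with the top on the left.

Stack    Input    Action
------------------------
T $      c c c $  output T → A c
A c $    c c c $  output A → c c
c c c $  c c c $  match 'c'
c c $    c c $    match 'c'
c $      c $      match 'c'
$        $        accept

The string is accepted.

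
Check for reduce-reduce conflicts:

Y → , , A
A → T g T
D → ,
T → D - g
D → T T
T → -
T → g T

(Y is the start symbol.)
Yes — I13: [A → T g T .] vs [T → g T .]

Augment with Y' → Y and build the canonical LR(0) collection (I0 = CLOSURE({[Y' → . Y]}), then GOTO on every symbol after a dot until no new states appear). It has 16 states:
  I0: { [Y → . , , A], [Y' → . Y] }  — shift
  I1: { [Y → , . , A] }  — shift
  I2: { [Y' → Y .] }  — accept
  I3: { [A → . T g T], [D → . ,], [D → . T T], [T → . -], [T → . D - g], [T → . g T], [Y → , , . A] }  — shift
  I4: { [D → , .] }  — reduce
  I5: { [T → - .] }  — reduce
  I6: { [Y → , , A .] }  — reduce
  I7: { [T → D . - g] }  — shift
  I8: { [A → T . g T], [D → . ,], [D → . T T], [D → T . T], [T → . -], [T → . D - g], [T → . g T] }  — shift
  I9: { [D → . ,], [D → . T T], [T → . -], [T → . D - g], [T → . g T], [T → g . T] }  — shift
  I10: { [D → . ,], [D → . T T], [D → T . T], [T → . -], [T → . D - g], [T → . g T], [T → g T .] }  — shift, reduce
  I11: { [D → . ,], [D → . T T], [D → T . T], [D → T T .], [T → . -], [T → . D - g], [T → . g T] }  — shift, reduce
  I12: { [A → T g . T], [D → . ,], [D → . T T], [T → . -], [T → . D - g], [T → . g T], [T → g . T] }  — shift
  I13: { [A → T g T .], [D → . ,], [D → . T T], [D → T . T], [T → . -], [T → . D - g], [T → . g T], [T → g T .] }  — shift, 2 reduces
  I14: { [T → D - . g] }  — shift
  I15: { [T → D - g .] }  — reduce

I13 contains complete items [A → T g T .], [T → g T .] — reduce-reduce conflict.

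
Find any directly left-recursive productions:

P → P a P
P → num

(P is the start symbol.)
Yes, P is left-recursive

Direct left recursion occurs when N → N α for some non-terminal N (the right-hand side begins with the left-hand side itself).

P → P a P: LEFT RECURSIVE (starts with P)
P → num: starts with num

The grammar has direct left recursion on: P.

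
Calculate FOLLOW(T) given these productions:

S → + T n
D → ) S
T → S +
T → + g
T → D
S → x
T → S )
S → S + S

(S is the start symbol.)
{ 'n' }

In S → + T n: T is followed by n, add FIRST(n) \ {ε} = { 'n' }

Taking the union: FOLLOW(T) = { 'n' }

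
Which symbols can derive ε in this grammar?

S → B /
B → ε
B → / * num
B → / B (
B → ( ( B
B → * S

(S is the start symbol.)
{ 'B' }

A non-terminal is nullable if it can derive ε (the empty string): either it has an ε-production, or it has a production whose right-hand side consists entirely of nullable non-terminals.

ε-productions: B → ε
So B is immediately nullable.
No further non-terminal can be added: every production for the remaining non-terminals contains a terminal or a non-nullable non-terminal.
Nullable = { 'B' }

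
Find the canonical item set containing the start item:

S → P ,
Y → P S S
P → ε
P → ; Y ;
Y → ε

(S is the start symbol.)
{ [P → . ; Y ;], [P → .], [S → . P ,], [S' → . S] }

First, augment the grammar with S' → S
I₀ = CLOSURE({ [S' → . S] }):
  [S' → . S] has the dot before S: add [S → . P ,]
  [S → . P ,] has the dot before P: add [P → .], [P → . ; Y ;]
No further items can be added.

I₀ = { [P → . ; Y ;], [P → .], [S → . P ,], [S' → . S] }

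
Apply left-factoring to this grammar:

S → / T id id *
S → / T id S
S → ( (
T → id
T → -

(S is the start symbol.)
Left-factoring transforms A → αβ₁ | αβ₂ into A → αA' and A' → β₁ | β₂
(α is the longest common prefix among the alternatives). Repeat until
no nonterminal has two alternatives with a common prefix.

Round 1: S has alternatives sharing prefix '/ T id'. Introduce S': S → / T id S'
  Add: S' → id *
  Add: S' → S

No remaining common prefixes — done.

Resulting grammar:
S → / T id S'
S' → id *
S' → S
S → ( (
T → id
T → -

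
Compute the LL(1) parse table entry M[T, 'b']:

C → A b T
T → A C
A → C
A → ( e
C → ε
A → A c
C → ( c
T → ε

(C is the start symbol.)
To find M[T, 'b'], we find productions for T where 'b' is in the predict set (PREDICT(N → α) = (FIRST(α) \ {ε}) ∪ (FOLLOW(N) if α ⇒* ε)).

Relevant sets:
  FIRST(A) = { '(', 'b', 'c', ε }
  FIRST(C) = { '(', 'b', 'c', ε }
  FOLLOW(T) = { $, '(', 'b', 'c' }

T → A C: PREDICT = { $, '(', 'b', 'c' }
  'b' is in predict set, so this production goes in M[T, 'b']
T → ε: PREDICT = { $, '(', 'b', 'c' }
  'b' is in predict set, so this production goes in M[T, 'b']

M[T, 'b'] = T → A C, T → ε  (a multiply-defined cell — the grammar is not LL(1))

Answer: T → A C, T → ε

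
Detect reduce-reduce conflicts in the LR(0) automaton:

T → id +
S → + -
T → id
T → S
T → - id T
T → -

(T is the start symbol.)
A reduce-reduce conflict occurs when an LR(0) state has two complete items [A → α .] and [B → β .] — both call for a reduction, and with no lookahead the parser cannot choose between them.

Augment with T' → T and build the canonical LR(0) collection (I0 = CLOSURE({[T' → . T]}), then GOTO on every symbol after a dot until no new states appear). It has 10 states:
  I0: { [S → . + -], [T → . - id T], [T → . -], [T → . S], [T → . id +], [T → . id], [T' → . T] }  — shift
  I1: { [S → + . -] }  — shift
  I2: { [T → - . id T], [T → - .] }  — shift, reduce
  I3: { [T → S .] }  — reduce
  I4: { [T' → T .] }  — accept
  I5: { [T → id . +], [T → id .] }  — shift, reduce
  I6: { [T → id + .] }  — reduce
  I7: { [S → . + -], [T → - id . T], [T → . - id T], [T → . -], [T → . S], [T → . id +], [T → . id] }  — shift
  I8: { [T → - id T .] }  — reduce
  I9: { [S → + - .] }  — reduce

No state contains more than one complete item.

Answer: No reduce-reduce conflicts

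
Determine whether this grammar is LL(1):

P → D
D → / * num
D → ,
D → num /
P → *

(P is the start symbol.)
Relevant sets:
  FIRST(D) = { ',', '/', 'num' }

For P:
  PREDICT(P → D) = { ',', '/', 'num' }
  PREDICT(P → '*') = { '*' }
For D:
  PREDICT(D → '/' '*' num) = { '/' }
  PREDICT(D → ',') = { ',' }
  PREDICT(D → num '/') = { 'num' }

All predict sets are disjoint. The grammar IS LL(1).

Answer: Yes, the grammar is LL(1).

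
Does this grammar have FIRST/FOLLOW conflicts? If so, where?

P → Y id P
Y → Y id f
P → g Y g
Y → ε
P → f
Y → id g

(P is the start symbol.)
A FIRST/FOLLOW conflict occurs when a non-terminal N has a nullable alternative N → β (β ⇒* ε) and another alternative N → α with FIRST(α) ∩ FOLLOW(N) ≠ ∅: on such a lookahead the parser cannot decide between expanding α and letting N vanish via β.

Nullable non-terminals: Y.
FIRST sets used below: FIRST(Y) = { 'id', ε }

Y: nullable alternative(s) Y → ε; FOLLOW(Y) = { 'g', 'id' }
  Y → Y id f: FIRST \ {ε} = { 'id' } — overlaps FOLLOW(Y) on { 'id' }: CONFLICT
  Y → ε: FIRST \ {ε} = { } — this is the only nullable alternative, skip
  Y → id g: FIRST \ {ε} = { 'id' } — overlaps FOLLOW(Y) on { 'id' }: CONFLICT

P has no nullable alternative, so no FIRST/FOLLOW check is needed there.

So the grammar has 2 FIRST/FOLLOW conflicts (marked CONFLICT above).

Answer: Yes. Y → Y id f with FOLLOW(Y) on { 'id' }; Y → id g with FOLLOW(Y) on { 'id' }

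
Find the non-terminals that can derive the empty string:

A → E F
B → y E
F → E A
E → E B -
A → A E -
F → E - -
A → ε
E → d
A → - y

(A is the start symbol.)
{ 'A' }

ε-productions: A → ε
So A is immediately nullable.
No further non-terminal can be added: every production for the remaining non-terminals contains a terminal or a non-nullable non-terminal.
Nullable = { 'A' }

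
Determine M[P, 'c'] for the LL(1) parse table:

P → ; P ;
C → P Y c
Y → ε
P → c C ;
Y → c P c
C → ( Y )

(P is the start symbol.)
To find M[P, 'c'], we find productions for P where 'c' is in the predict set (PREDICT(N → α) = (FIRST(α) \ {ε}) ∪ (FOLLOW(N) if α ⇒* ε)).

P → ; P ;: PREDICT = { ';' }
P → c C ;: PREDICT = { 'c' }
  'c' is in predict set, so this production goes in M[P, 'c']

M[P, 'c'] = P → c C ;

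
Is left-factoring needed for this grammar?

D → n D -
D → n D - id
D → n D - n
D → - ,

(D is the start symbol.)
Left-factoring is needed when two productions for the same non-terminal
share a common prefix on the right-hand side.

Productions for D:
  D → n D -
  D → n D - id
  D → n D - n
  D → - ,

Found common prefix 'n D -' in productions for D

Answer: Yes, D has productions with common prefix 'n D -'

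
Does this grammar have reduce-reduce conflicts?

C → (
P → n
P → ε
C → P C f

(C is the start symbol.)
No reduce-reduce conflicts

Augment with C' → C and build the canonical LR(0) collection (I0 = CLOSURE({[C' → . C]}), then GOTO on every symbol after a dot until no new states appear). It has 7 states:
  I0: { [C → . (], [C → . P C f], [C' → . C], [P → . n], [P → .] }  — shift, reduce
  I1: { [C → ( .] }  — reduce
  I2: { [C' → C .] }  — accept
  I3: { [C → . (], [C → . P C f], [C → P . C f], [P → . n], [P → .] }  — shift, reduce
  I4: { [P → n .] }  — reduce
  I5: { [C → P C . f] }  — shift
  I6: { [C → P C f .] }  — reduce

No state contains more than one complete item.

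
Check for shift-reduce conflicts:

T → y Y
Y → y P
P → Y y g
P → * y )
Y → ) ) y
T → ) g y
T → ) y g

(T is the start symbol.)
No shift-reduce conflicts

A shift-reduce conflict occurs when an LR(0) state has both:
  - a complete (reduce) item [A → α .] (dot at the end), and
  - a shift item [B → β . c γ] (dot before a terminal).

Augment with T' → T and build the canonical LR(0) collection (I0 = CLOSURE({[T' → . T]}), then GOTO on every symbol after a dot until no new states appear). It has 20 states:
  I0: { [T → . ) g y], [T → . ) y g], [T → . y Y], [T' → . T] }  — shift
  I1: { [T → ) . g y], [T → ) . y g] }  — shift
  I2: { [T' → T .] }  — accept
  I3: { [T → y . Y], [Y → . ) ) y], [Y → . y P] }  — shift
  I4: { [Y → ) . ) y] }  — shift
  I5: { [T → y Y .] }  — reduce
  I6: { [P → . * y )], [P → . Y y g], [Y → . ) ) y], [Y → . y P], [Y → y . P] }  — shift
  I7: { [P → * . y )] }  — shift
  I8: { [Y → y P .] }  — reduce
  I9: { [P → Y . y g] }  — shift
  I10: { [P → Y y . g] }  — shift
  I11: { [P → Y y g .] }  — reduce
  I12: { [P → * y . )] }  — shift
  I13: { [P → * y ) .] }  — reduce
  I14: { [Y → ) ) . y] }  — shift
  I15: { [Y → ) ) y .] }  — reduce
  I16: { [T → ) g . y] }  — shift
  I17: { [T → ) y . g] }  — shift
  I18: { [T → ) y g .] }  — reduce
  I19: { [T → ) g y .] }  — reduce

No state contains both a complete item and a shift item.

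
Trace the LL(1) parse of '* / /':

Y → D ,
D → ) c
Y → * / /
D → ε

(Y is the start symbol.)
LL(1) parsing maintains a stack (initially the start symbol over $) and the input. At each step: if the stack top is a terminal, match it against the current input token; if it is a non-terminal N, replace it with the RHS of M[N, lookahead] (the unique production whose predict set contains the lookahead).

Stack is shown with the top on the left.

Stack    Input    Action
------------------------
Y $      * / / $  output Y → * / /
* / / $  * / / $  match '*'
/ / $    / / $    match '/'
/ $      / $      match '/'
$        $        accept

The string is accepted.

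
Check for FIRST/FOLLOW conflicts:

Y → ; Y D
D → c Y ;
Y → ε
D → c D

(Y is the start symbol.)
A FIRST/FOLLOW conflict occurs when a non-terminal N has a nullable alternative N → β (β ⇒* ε) and another alternative N → α with FIRST(α) ∩ FOLLOW(N) ≠ ∅: on such a lookahead the parser cannot decide between expanding α and letting N vanish via β.

Nullable non-terminals: Y.

Y: nullable alternative(s) Y → ε; FOLLOW(Y) = { $, ';', 'c' }
  Y → ; Y D: FIRST \ {ε} = { ';' } — overlaps FOLLOW(Y) on { ';' }: CONFLICT
  Y → ε: FIRST \ {ε} = { } — this is the only nullable alternative, skip

D has no nullable alternative, so no FIRST/FOLLOW check is needed there.

So the grammar has 1 FIRST/FOLLOW conflict (marked CONFLICT above).

Answer: Yes. Y → ';' Y D with FOLLOW(Y) on { ';' }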